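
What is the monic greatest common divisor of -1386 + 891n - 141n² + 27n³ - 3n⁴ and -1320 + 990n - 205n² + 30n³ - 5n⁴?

-66 + 33n - 2n² + n³

Euclidean algorithm in ℚ[n]:
  -3n⁴ + 27n³ - 141n² + 891n - 1386 = (3/5)(-5n⁴ + 30n³ - 205n² + 990n - 1320) + (9n³ - 18n² + 297n - 594)
  -5n⁴ + 30n³ - 205n² + 990n - 1320 = (-(5/9)n + 20/9)(9n³ - 18n² + 297n - 594) + (0)
Last nonzero remainder: 9n³ - 18n² + 297n - 594. Dividing through by 9 gives the monic gcd n³ - 2n² + 33n - 66.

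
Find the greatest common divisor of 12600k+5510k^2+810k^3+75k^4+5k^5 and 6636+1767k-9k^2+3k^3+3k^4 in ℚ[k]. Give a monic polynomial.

28+11k+k^2

Apply the Euclidean algorithm:
  5k^5+75k^4+810k^3+5510k^2+12600k = ((5/3)k+70/3)(3k^4+3k^3-9k^2+1767k+6636) + (755k^3+2775k^2-39690k-154840)
  3k^4+3k^3-9k^2+1767k+6636 = ((3/755)k-1212/114005)(755k^3+2775k^2-39690k-154840) + ((4063365/22801)k^2+(44697015/22801)k+113774220/22801)
  755k^3+2775k^2-39690k-154840 = ((3442951/812673)k-319214/10287)((4063365/22801)k^2+(44697015/22801)k+113774220/22801) + (0)
Last nonzero remainder: (4063365/22801)k^2+(44697015/22801)k+113774220/22801. Dividing through by 4063365/22801 gives the monic gcd k^2+11k+28.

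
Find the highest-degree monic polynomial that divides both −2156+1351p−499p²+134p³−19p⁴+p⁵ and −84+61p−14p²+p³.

28−11p+p²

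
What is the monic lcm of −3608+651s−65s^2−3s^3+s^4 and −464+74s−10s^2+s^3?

By polynomial division,
  s^4−3s^3−65s^2+651s−3608 = (s+7)(s^3−10s^2+74s−464) + (−69s^2+597s−360)
  s^3−10s^2+74s−464 = (−(1/69)s+31/1587)(−69s^2+597s−360) + ((30217/529)s−241736/529)
  −69s^2+597s−360 = (−(36501/30217)s+23805/30217)((30217/529)s−241736/529) + (0)
Last nonzero remainder: (30217/529)s−241736/529. Dividing through by 30217/529 gives the monic gcd s−8.
Then lcm(f, g) = f·g / gcd(f, g); expanding and making the result monic gives the answer.

−209264+44974s−8680s^2+607s^3−s^4−5s^5+s^6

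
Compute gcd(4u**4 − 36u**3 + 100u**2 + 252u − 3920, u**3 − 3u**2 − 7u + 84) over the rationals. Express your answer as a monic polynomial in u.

u + 4

By polynomial division,
  4u**4 − 36u**3 + 100u**2 + 252u − 3920 = (4u − 24)(u**3 − 3u**2 − 7u + 84) + (56u**2 − 252u − 1904)
  u**3 − 3u**2 − 7u + 84 = ((1/56)u + 3/112)(56u**2 − 252u − 1904) + ((135/4)u + 135)
  56u**2 − 252u − 1904 = ((224/135)u − 1904/135)((135/4)u + 135) + (0)
Last nonzero remainder: (135/4)u + 135. Dividing through by 135/4 gives the monic gcd u + 4.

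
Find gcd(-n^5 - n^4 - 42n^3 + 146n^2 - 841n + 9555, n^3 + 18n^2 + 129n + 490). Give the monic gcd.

Repeated division with remainder:
  -n^5 - n^4 - 42n^3 + 146n^2 - 841n + 9555 = (-n^2 + 17n - 219)(n^3 + 18n^2 + 129n + 490) + (2385n^2 + 19080n + 116865)
  n^3 + 18n^2 + 129n + 490 = ((1/2385)n + 2/477)(2385n^2 + 19080n + 116865) + (0)
Last nonzero remainder: 2385n^2 + 19080n + 116865. Dividing through by 2385 gives the monic gcd n^2 + 8n + 49.

n^2 + 8n + 49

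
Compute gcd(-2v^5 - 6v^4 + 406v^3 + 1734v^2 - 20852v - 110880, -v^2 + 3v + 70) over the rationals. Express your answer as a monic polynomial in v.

v^2 - 3v - 70

Repeated division with remainder:
  -2v^5 - 6v^4 + 406v^3 + 1734v^2 - 20852v - 110880 = (2v^3 + 12v^2 - 230v - 1584)(-v^2 + 3v + 70) + (0)
Last nonzero remainder: -v^2 + 3v + 70. Dividing through by -1 gives the monic gcd v^2 - 3v - 70.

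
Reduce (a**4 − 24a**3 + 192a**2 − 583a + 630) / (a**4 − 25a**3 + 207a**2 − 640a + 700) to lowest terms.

(a − 9)/(a − 10)

Euclidean algorithm in ℚ[a]:
  a**4 − 24a**3 + 192a**2 − 583a + 630 = (a**4 − 25a**3 + 207a**2 − 640a + 700) + (a**3 − 15a**2 + 57a − 70)
  a**4 − 25a**3 + 207a**2 − 640a + 700 = (a − 10)(a**3 − 15a**2 + 57a − 70) + (0)
The last nonzero remainder a**3 − 15a**2 + 57a − 70 is already monic.
Cancel a**3 − 15a**2 + 57a − 70 from numerator and denominator to get the reduced form.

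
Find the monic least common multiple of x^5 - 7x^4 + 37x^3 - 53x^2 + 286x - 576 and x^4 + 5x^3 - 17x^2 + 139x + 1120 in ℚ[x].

x^7 + 5x^6 - 12x^5 + 146x^4 + 945x^3 + 1001x^2 + 3098x - 20160

By polynomial division,
  x^5 - 7x^4 + 37x^3 - 53x^2 + 286x - 576 = (x - 12)(x^4 + 5x^3 - 17x^2 + 139x + 1120) + (114x^3 - 396x^2 + 834x + 12864)
  x^4 + 5x^3 - 17x^2 + 139x + 1120 = ((1/114)x + 161/2166)(114x^3 - 396x^2 + 834x + 12864) + ((1848/361)x^2 - (12936/361)x + 59136/361)
  114x^3 - 396x^2 + 834x + 12864 = ((6859/308)x + 24187/308)((1848/361)x^2 - (12936/361)x + 59136/361) + (0)
Last nonzero remainder: (1848/361)x^2 - (12936/361)x + 59136/361. Dividing through by 1848/361 gives the monic gcd x^2 - 7x + 32.
Then lcm(f, g) = f·g / gcd(f, g); expanding and making the result monic gives the answer.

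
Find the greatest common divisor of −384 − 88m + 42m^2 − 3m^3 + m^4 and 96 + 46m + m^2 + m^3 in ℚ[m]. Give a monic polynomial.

96 + 46m + m^2 + m^3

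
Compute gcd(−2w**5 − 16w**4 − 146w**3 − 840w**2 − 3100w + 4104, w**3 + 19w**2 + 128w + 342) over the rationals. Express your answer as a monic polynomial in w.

w**2 + 10w + 38

Euclidean algorithm in ℚ[w]:
  −2w**5 − 16w**4 − 146w**3 − 840w**2 − 3100w + 4104 = (−2w**2 + 22w − 308)(w**3 + 19w**2 + 128w + 342) + (2880w**2 + 28800w + 109440)
  w**3 + 19w**2 + 128w + 342 = ((1/2880)w + 1/320)(2880w**2 + 28800w + 109440) + (0)
Last nonzero remainder: 2880w**2 + 28800w + 109440. Dividing through by 2880 gives the monic gcd w**2 + 10w + 38.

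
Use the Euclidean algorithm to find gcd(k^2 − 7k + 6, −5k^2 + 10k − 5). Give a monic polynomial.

Repeated division with remainder:
  k^2 − 7k + 6 = (−1/5)(−5k^2 + 10k − 5) + (−5k + 5)
  −5k^2 + 10k − 5 = (k − 1)(−5k + 5) + (0)
Last nonzero remainder: −5k + 5. Dividing through by −5 gives the monic gcd k − 1.

k − 1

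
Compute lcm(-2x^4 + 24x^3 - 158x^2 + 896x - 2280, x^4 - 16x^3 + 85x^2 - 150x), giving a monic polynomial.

By polynomial division,
  -2x^4 + 24x^3 - 158x^2 + 896x - 2280 = (-2)(x^4 - 16x^3 + 85x^2 - 150x) + (-8x^3 + 12x^2 + 596x - 2280)
  x^4 - 16x^3 + 85x^2 - 150x = (-(1/8)x + 29/16)(-8x^3 + 12x^2 + 596x - 2280) + ((551/4)x^2 - (6061/4)x + 8265/2)
  -8x^3 + 12x^2 + 596x - 2280 = (-(32/551)x - 16/29)((551/4)x^2 - (6061/4)x + 8265/2) + (0)
Last nonzero remainder: (551/4)x^2 - (6061/4)x + 8265/2. Dividing through by 551/4 gives the monic gcd x^2 - 11x + 30.
Then lcm(f, g) = f·g / gcd(f, g); expanding and making the result monic gives the answer.

x^6 - 17x^5 + 139x^4 - 843x^3 + 3380x^2 - 5700x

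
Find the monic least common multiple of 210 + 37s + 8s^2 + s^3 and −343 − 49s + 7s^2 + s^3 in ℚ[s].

Apply the Euclidean algorithm:
  s^3 + 8s^2 + 37s + 210 = (s^3 + 7s^2 − 49s − 343) + (s^2 + 86s + 553)
  s^3 + 7s^2 − 49s − 343 = (s − 79)(s^2 + 86s + 553) + (6192s + 43344)
  s^2 + 86s + 553 = ((1/6192)s + 79/6192)(6192s + 43344) + (0)
Last nonzero remainder: 6192s + 43344. Dividing through by 6192 gives the monic gcd s + 7.
Then lcm(f, g) = f·g / gcd(f, g); expanding and making the result monic gives the answer.

−10290 − 1813s − 182s^2 − 12s^3 + 8s^4 + s^5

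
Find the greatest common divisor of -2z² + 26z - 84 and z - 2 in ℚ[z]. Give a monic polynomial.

1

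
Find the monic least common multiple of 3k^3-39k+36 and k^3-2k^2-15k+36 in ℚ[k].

k^4-3k^3-13k^2+51k-36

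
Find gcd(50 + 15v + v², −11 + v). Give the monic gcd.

Apply the Euclidean algorithm:
  v² + 15v + 50 = (v + 26)(v − 11) + (336)
  v − 11 = ((1/336)v − 11/336)(336) + (0)
The last nonzero remainder is the constant 336, so the polynomials are coprime and gcd = 1.

1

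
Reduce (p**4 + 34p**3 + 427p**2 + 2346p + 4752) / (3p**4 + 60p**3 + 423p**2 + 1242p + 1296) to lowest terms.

(p**2 + 20p + 99)/(3p**2 + 18p + 27)

Euclidean algorithm in ℚ[p]:
  p**4 + 34p**3 + 427p**2 + 2346p + 4752 = (1/3)(3p**4 + 60p**3 + 423p**2 + 1242p + 1296) + (14p**3 + 286p**2 + 1932p + 4320)
  3p**4 + 60p**3 + 423p**2 + 1242p + 1296 = ((3/14)p − 9/98)(14p**3 + 286p**2 + 1932p + 4320) + ((1728/49)p**2 + (3456/7)p + 82944/49)
  14p**3 + 286p**2 + 1932p + 4320 = ((343/864)p + 245/96)((1728/49)p**2 + (3456/7)p + 82944/49) + (0)
Last nonzero remainder: (1728/49)p**2 + (3456/7)p + 82944/49. Dividing through by 1728/49 gives the monic gcd p**2 + 14p + 48.
Cancel p**2 + 14p + 48 from numerator and denominator to get the reduced form.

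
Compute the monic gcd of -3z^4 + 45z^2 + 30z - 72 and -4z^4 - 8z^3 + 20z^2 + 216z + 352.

z^2 - 2z - 8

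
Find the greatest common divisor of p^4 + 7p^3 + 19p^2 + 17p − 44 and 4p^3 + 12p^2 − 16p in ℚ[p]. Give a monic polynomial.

p^2 + 3p − 4

Repeated division with remainder:
  p^4 + 7p^3 + 19p^2 + 17p − 44 = ((1/4)p + 1)(4p^3 + 12p^2 − 16p) + (11p^2 + 33p − 44)
  4p^3 + 12p^2 − 16p = ((4/11)p)(11p^2 + 33p − 44) + (0)
Last nonzero remainder: 11p^2 + 33p − 44. Dividing through by 11 gives the monic gcd p^2 + 3p − 4.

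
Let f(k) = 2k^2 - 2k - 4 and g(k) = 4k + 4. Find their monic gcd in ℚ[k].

k + 1

Repeated division with remainder:
  2k^2 - 2k - 4 = ((1/2)k - 1)(4k + 4) + (0)
Last nonzero remainder: 4k + 4. Dividing through by 4 gives the monic gcd k + 1.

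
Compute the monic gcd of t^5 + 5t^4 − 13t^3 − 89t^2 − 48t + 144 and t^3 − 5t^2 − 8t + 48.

t^2 − t − 12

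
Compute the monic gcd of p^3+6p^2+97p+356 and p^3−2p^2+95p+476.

p+4

Apply the Euclidean algorithm:
  p^3+6p^2+97p+356 = (p^3−2p^2+95p+476) + (8p^2+2p−120)
  p^3−2p^2+95p+476 = ((1/8)p−9/32)(8p^2+2p−120) + ((1769/16)p+1769/4)
  8p^2+2p−120 = ((128/1769)p−480/1769)((1769/16)p+1769/4) + (0)
Last nonzero remainder: (1769/16)p+1769/4. Dividing through by 1769/16 gives the monic gcd p+4.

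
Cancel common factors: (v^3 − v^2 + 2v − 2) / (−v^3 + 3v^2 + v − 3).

By polynomial division,
  v^3 − v^2 + 2v − 2 = (−1)(−v^3 + 3v^2 + v − 3) + (2v^2 + 3v − 5)
  −v^3 + 3v^2 + v − 3 = (−(1/2)v + 9/4)(2v^2 + 3v − 5) + (−(33/4)v + 33/4)
  2v^2 + 3v − 5 = (−(8/33)v − 20/33)(−(33/4)v + 33/4) + (0)
Last nonzero remainder: −(33/4)v + 33/4. Dividing through by −33/4 gives the monic gcd v − 1.
Cancel v − 1 from numerator and denominator to get the reduced form.

(−v^2 − 2)/(v^2 − 2v − 3)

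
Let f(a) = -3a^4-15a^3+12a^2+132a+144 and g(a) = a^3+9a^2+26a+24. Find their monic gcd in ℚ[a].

a^2+6a+8

Apply the Euclidean algorithm:
  -3a^4-15a^3+12a^2+132a+144 = (-3a+12)(a^3+9a^2+26a+24) + (-18a^2-108a-144)
  a^3+9a^2+26a+24 = (-(1/18)a-1/6)(-18a^2-108a-144) + (0)
Last nonzero remainder: -18a^2-108a-144. Dividing through by -18 gives the monic gcd a^2+6a+8.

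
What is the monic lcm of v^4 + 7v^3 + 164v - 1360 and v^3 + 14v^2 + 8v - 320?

By polynomial division,
  v^4 + 7v^3 + 164v - 1360 = (v - 7)(v^3 + 14v^2 + 8v - 320) + (90v^2 + 540v - 3600)
  v^3 + 14v^2 + 8v - 320 = ((1/90)v + 4/45)(90v^2 + 540v - 3600) + (0)
Last nonzero remainder: 90v^2 + 540v - 3600. Dividing through by 90 gives the monic gcd v^2 + 6v - 40.
Then lcm(f, g) = f·g / gcd(f, g); expanding and making the result monic gives the answer.

v^5 + 15v^4 + 56v^3 + 164v^2 - 48v - 10880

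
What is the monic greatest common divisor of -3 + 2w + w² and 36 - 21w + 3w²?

1

Repeated division with remainder:
  w² + 2w - 3 = (1/3)(3w² - 21w + 36) + (9w - 15)
  3w² - 21w + 36 = ((1/3)w - 16/9)(9w - 15) + (28/3)
  9w - 15 = ((27/28)w - 45/28)(28/3) + (0)
The last nonzero remainder is the constant 28/3, so the polynomials are coprime and gcd = 1.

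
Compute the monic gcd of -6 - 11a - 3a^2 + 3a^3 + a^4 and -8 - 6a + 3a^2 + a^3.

-2 - a + a^2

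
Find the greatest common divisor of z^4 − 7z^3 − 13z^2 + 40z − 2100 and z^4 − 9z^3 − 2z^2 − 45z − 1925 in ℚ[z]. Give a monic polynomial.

Euclidean algorithm in ℚ[z]:
  z^4 − 7z^3 − 13z^2 + 40z − 2100 = (z^4 − 9z^3 − 2z^2 − 45z − 1925) + (2z^3 − 11z^2 + 85z − 175)
  z^4 − 9z^3 − 2z^2 − 45z − 1925 = ((1/2)z − 7/4)(2z^3 − 11z^2 + 85z − 175) + (−(255/4)z^2 + (765/4)z − 8925/4)
  2z^3 − 11z^2 + 85z − 175 = (−(8/255)z + 4/51)(−(255/4)z^2 + (765/4)z − 8925/4) + (0)
Last nonzero remainder: −(255/4)z^2 + (765/4)z − 8925/4. Dividing through by −255/4 gives the monic gcd z^2 − 3z + 35.

z^2 − 3z + 35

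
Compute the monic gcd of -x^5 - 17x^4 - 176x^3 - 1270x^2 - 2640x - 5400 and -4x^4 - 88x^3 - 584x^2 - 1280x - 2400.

x^3 + 12x^2 + 26x + 60

Apply the Euclidean algorithm:
  -x^5 - 17x^4 - 176x^3 - 1270x^2 - 2640x - 5400 = ((1/4)x - 5/4)(-4x^4 - 88x^3 - 584x^2 - 1280x - 2400) + (-140x^3 - 1680x^2 - 3640x - 8400)
  -4x^4 - 88x^3 - 584x^2 - 1280x - 2400 = ((1/35)x + 2/7)(-140x^3 - 1680x^2 - 3640x - 8400) + (0)
Last nonzero remainder: -140x^3 - 1680x^2 - 3640x - 8400. Dividing through by -140 gives the monic gcd x^3 + 12x^2 + 26x + 60.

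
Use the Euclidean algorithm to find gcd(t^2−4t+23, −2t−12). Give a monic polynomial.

By polynomial division,
  t^2−4t+23 = (−(1/2)t+5)(−2t−12) + (83)
  −2t−12 = (−(2/83)t−12/83)(83) + (0)
The last nonzero remainder is the constant 83, so the polynomials are coprime and gcd = 1.

1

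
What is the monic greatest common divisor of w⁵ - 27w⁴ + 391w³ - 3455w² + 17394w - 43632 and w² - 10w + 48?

w² - 10w + 48

Repeated division with remainder:
  w⁵ - 27w⁴ + 391w³ - 3455w² + 17394w - 43632 = (w³ - 17w² + 173w - 909)(w² - 10w + 48) + (0)
The last nonzero remainder w² - 10w + 48 is already monic.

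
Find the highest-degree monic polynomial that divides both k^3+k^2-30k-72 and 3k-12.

By polynomial division,
  k^3+k^2-30k-72 = ((1/3)k^2+(5/3)k-10/3)(3k-12) + (-112)
  3k-12 = (-(3/112)k+3/28)(-112) + (0)
The last nonzero remainder is the constant -112, so the polynomials are coprime and gcd = 1.

1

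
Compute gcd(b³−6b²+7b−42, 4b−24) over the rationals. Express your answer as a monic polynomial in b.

b−6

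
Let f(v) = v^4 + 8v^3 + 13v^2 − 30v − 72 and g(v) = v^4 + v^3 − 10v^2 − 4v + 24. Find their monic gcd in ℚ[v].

Repeated division with remainder:
  v^4 + 8v^3 + 13v^2 − 30v − 72 = (v^4 + v^3 − 10v^2 − 4v + 24) + (7v^3 + 23v^2 − 26v − 96)
  v^4 + v^3 − 10v^2 − 4v + 24 = ((1/7)v − 16/49)(7v^3 + 23v^2 − 26v − 96) + ((60/49)v^2 + (60/49)v − 360/49)
  7v^3 + 23v^2 − 26v − 96 = ((343/60)v + 196/15)((60/49)v^2 + (60/49)v − 360/49) + (0)
Last nonzero remainder: (60/49)v^2 + (60/49)v − 360/49. Dividing through by 60/49 gives the monic gcd v^2 + v − 6.

v^2 + v − 6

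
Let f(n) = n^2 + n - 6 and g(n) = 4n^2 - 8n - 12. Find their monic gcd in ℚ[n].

Repeated division with remainder:
  n^2 + n - 6 = (1/4)(4n^2 - 8n - 12) + (3n - 3)
  4n^2 - 8n - 12 = ((4/3)n - 4/3)(3n - 3) + (-16)
  3n - 3 = (-(3/16)n + 3/16)(-16) + (0)
The last nonzero remainder is the constant -16, so the polynomials are coprime and gcd = 1.

1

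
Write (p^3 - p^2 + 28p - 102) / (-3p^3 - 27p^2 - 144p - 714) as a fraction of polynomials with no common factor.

Repeated division with remainder:
  p^3 - p^2 + 28p - 102 = (-1/3)(-3p^3 - 27p^2 - 144p - 714) + (-10p^2 - 20p - 340)
  -3p^3 - 27p^2 - 144p - 714 = ((3/10)p + 21/10)(-10p^2 - 20p - 340) + (0)
Last nonzero remainder: -10p^2 - 20p - 340. Dividing through by -10 gives the monic gcd p^2 + 2p + 34.
Cancel p^2 + 2p + 34 from numerator and denominator to get the reduced form.

(-p + 3)/(3p + 21)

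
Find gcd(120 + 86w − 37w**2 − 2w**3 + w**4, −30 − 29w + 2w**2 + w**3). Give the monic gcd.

By polynomial division,
  w**4 − 2w**3 − 37w**2 + 86w + 120 = (w − 4)(w**3 + 2w**2 − 29w − 30) + (0)
The last nonzero remainder w**3 + 2w**2 − 29w − 30 is already monic.

−30 − 29w + 2w**2 + w**3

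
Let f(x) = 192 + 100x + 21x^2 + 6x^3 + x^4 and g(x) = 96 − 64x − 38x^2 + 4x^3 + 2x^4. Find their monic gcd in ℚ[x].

12 + 7x + x^2

Apply the Euclidean algorithm:
  x^4 + 6x^3 + 21x^2 + 100x + 192 = (1/2)(2x^4 + 4x^3 − 38x^2 − 64x + 96) + (4x^3 + 40x^2 + 132x + 144)
  2x^4 + 4x^3 − 38x^2 − 64x + 96 = ((1/2)x − 4)(4x^3 + 40x^2 + 132x + 144) + (56x^2 + 392x + 672)
  4x^3 + 40x^2 + 132x + 144 = ((1/14)x + 3/14)(56x^2 + 392x + 672) + (0)
Last nonzero remainder: 56x^2 + 392x + 672. Dividing through by 56 gives the monic gcd x^2 + 7x + 12.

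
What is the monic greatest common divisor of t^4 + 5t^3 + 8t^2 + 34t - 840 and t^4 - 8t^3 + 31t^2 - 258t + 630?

By polynomial division,
  t^4 + 5t^3 + 8t^2 + 34t - 840 = (t^4 - 8t^3 + 31t^2 - 258t + 630) + (13t^3 - 23t^2 + 292t - 1470)
  t^4 - 8t^3 + 31t^2 - 258t + 630 = ((1/13)t - 81/169)(13t^3 - 23t^2 + 292t - 1470) + (-(420/169)t^2 - (840/169)t - 12600/169)
  13t^3 - 23t^2 + 292t - 1470 = (-(2197/420)t + 1183/60)(-(420/169)t^2 - (840/169)t - 12600/169) + (0)
Last nonzero remainder: -(420/169)t^2 - (840/169)t - 12600/169. Dividing through by -420/169 gives the monic gcd t^2 + 2t + 30.

t^2 + 2t + 30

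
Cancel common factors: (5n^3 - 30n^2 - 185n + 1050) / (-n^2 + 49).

Repeated division with remainder:
  5n^3 - 30n^2 - 185n + 1050 = (-5n + 30)(-n^2 + 49) + (60n - 420)
  -n^2 + 49 = (-(1/60)n - 7/60)(60n - 420) + (0)
Last nonzero remainder: 60n - 420. Dividing through by 60 gives the monic gcd n - 7.
Cancel n - 7 from numerator and denominator to get the reduced form.

(-5n^2 - 5n + 150)/(n + 7)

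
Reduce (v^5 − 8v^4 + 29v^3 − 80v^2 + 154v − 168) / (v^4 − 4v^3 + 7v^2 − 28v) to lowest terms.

(v^2 − 4v + 6)/(v)

By polynomial division,
  v^5 − 8v^4 + 29v^3 − 80v^2 + 154v − 168 = (v − 4)(v^4 − 4v^3 + 7v^2 − 28v) + (6v^3 − 24v^2 + 42v − 168)
  v^4 − 4v^3 + 7v^2 − 28v = ((1/6)v)(6v^3 − 24v^2 + 42v − 168) + (0)
Last nonzero remainder: 6v^3 − 24v^2 + 42v − 168. Dividing through by 6 gives the monic gcd v^3 − 4v^2 + 7v − 28.
Cancel v^3 − 4v^2 + 7v − 28 from numerator and denominator to get the reduced form.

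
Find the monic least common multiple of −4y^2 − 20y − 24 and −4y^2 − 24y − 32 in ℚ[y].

Euclidean algorithm in ℚ[y]:
  −4y^2 − 20y − 24 = (−4y^2 − 24y − 32) + (4y + 8)
  −4y^2 − 24y − 32 = (−y − 4)(4y + 8) + (0)
Last nonzero remainder: 4y + 8. Dividing through by 4 gives the monic gcd y + 2.
Then lcm(f, g) = f·g / gcd(f, g); expanding and making the result monic gives the answer.

y^3 + 9y^2 + 26y + 24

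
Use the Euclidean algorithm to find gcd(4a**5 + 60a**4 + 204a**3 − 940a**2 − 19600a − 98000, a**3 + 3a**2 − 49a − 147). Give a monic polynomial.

a**2 − 49

Repeated division with remainder:
  4a**5 + 60a**4 + 204a**3 − 940a**2 − 19600a − 98000 = (4a**2 + 48a + 256)(a**3 + 3a**2 − 49a − 147) + (1232a**2 − 60368)
  a**3 + 3a**2 − 49a − 147 = ((1/1232)a + 3/1232)(1232a**2 − 60368) + (0)
Last nonzero remainder: 1232a**2 − 60368. Dividing through by 1232 gives the monic gcd a**2 − 49.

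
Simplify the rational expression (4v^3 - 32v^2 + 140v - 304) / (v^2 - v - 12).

Euclidean algorithm in ℚ[v]:
  4v^3 - 32v^2 + 140v - 304 = (4v - 28)(v^2 - v - 12) + (160v - 640)
  v^2 - v - 12 = ((1/160)v + 3/160)(160v - 640) + (0)
Last nonzero remainder: 160v - 640. Dividing through by 160 gives the monic gcd v - 4.
Cancel v - 4 from numerator and denominator to get the reduced form.

(4v^2 - 16v + 76)/(v + 3)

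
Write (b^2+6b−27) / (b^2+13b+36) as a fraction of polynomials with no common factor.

By polynomial division,
  b^2+6b−27 = (b^2+13b+36) + (−7b−63)
  b^2+13b+36 = (−(1/7)b−4/7)(−7b−63) + (0)
Last nonzero remainder: −7b−63. Dividing through by −7 gives the monic gcd b+9.
Cancel b+9 from numerator and denominator to get the reduced form.

(b−3)/(b+4)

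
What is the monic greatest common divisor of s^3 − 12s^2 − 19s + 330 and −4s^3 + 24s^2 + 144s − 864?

s − 6

Euclidean algorithm in ℚ[s]:
  s^3 − 12s^2 − 19s + 330 = (−1/4)(−4s^3 + 24s^2 + 144s − 864) + (−6s^2 + 17s + 114)
  −4s^3 + 24s^2 + 144s − 864 = ((2/3)s − 19/9)(−6s^2 + 17s + 114) + ((935/9)s − 1870/3)
  −6s^2 + 17s + 114 = (−(54/935)s − 171/935)((935/9)s − 1870/3) + (0)
Last nonzero remainder: (935/9)s − 1870/3. Dividing through by 935/9 gives the monic gcd s − 6.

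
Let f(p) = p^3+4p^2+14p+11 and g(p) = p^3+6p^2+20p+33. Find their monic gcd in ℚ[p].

Euclidean algorithm in ℚ[p]:
  p^3+4p^2+14p+11 = (p^3+6p^2+20p+33) + (−2p^2−6p−22)
  p^3+6p^2+20p+33 = (−(1/2)p−3/2)(−2p^2−6p−22) + (0)
Last nonzero remainder: −2p^2−6p−22. Dividing through by −2 gives the monic gcd p^2+3p+11.

p^2+3p+11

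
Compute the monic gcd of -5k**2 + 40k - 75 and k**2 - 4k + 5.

1

Apply the Euclidean algorithm:
  -5k**2 + 40k - 75 = (-5)(k**2 - 4k + 5) + (20k - 50)
  k**2 - 4k + 5 = ((1/20)k - 3/40)(20k - 50) + (5/4)
  20k - 50 = (16k - 40)(5/4) + (0)
The last nonzero remainder is the constant 5/4, so the polynomials are coprime and gcd = 1.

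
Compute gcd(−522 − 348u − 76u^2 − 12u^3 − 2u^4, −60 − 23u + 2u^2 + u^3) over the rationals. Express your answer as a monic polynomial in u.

3 + u

By polynomial division,
  −2u^4 − 12u^3 − 76u^2 − 348u − 522 = (−2u − 8)(u^3 + 2u^2 − 23u − 60) + (−106u^2 − 652u − 1002)
  u^3 + 2u^2 − 23u − 60 = (−(1/106)u + 110/2809)(−106u^2 − 652u − 1002) + (−(19440/2809)u − 58320/2809)
  −106u^2 − 652u − 1002 = ((148877/9720)u + 469103/9720)(−(19440/2809)u − 58320/2809) + (0)
Last nonzero remainder: −(19440/2809)u − 58320/2809. Dividing through by −19440/2809 gives the monic gcd u + 3.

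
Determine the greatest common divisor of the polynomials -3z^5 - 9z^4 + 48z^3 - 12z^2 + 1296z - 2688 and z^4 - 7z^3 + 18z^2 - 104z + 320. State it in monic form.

By polynomial division,
  -3z^5 - 9z^4 + 48z^3 - 12z^2 + 1296z - 2688 = (-3z - 30)(z^4 - 7z^3 + 18z^2 - 104z + 320) + (-108z^3 + 216z^2 - 864z + 6912)
  z^4 - 7z^3 + 18z^2 - 104z + 320 = (-(1/108)z + 5/108)(-108z^3 + 216z^2 - 864z + 6912) + (0)
Last nonzero remainder: -108z^3 + 216z^2 - 864z + 6912. Dividing through by -108 gives the monic gcd z^3 - 2z^2 + 8z - 64.

z^3 - 2z^2 + 8z - 64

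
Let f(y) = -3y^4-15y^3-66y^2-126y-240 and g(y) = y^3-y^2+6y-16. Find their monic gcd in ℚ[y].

y^2+y+8

Repeated division with remainder:
  -3y^4-15y^3-66y^2-126y-240 = (-3y-18)(y^3-y^2+6y-16) + (-66y^2-66y-528)
  y^3-y^2+6y-16 = (-(1/66)y+1/33)(-66y^2-66y-528) + (0)
Last nonzero remainder: -66y^2-66y-528. Dividing through by -66 gives the monic gcd y^2+y+8.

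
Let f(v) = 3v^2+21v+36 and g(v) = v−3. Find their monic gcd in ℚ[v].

Euclidean algorithm in ℚ[v]:
  3v^2+21v+36 = (3v+30)(v−3) + (126)
  v−3 = ((1/126)v−1/42)(126) + (0)
The last nonzero remainder is the constant 126, so the polynomials are coprime and gcd = 1.

1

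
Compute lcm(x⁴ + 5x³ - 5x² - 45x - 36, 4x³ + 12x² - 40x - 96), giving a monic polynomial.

x⁵ + 7x⁴ + 5x³ - 55x² - 126x - 72

Repeated division with remainder:
  x⁴ + 5x³ - 5x² - 45x - 36 = ((1/4)x + 1/2)(4x³ + 12x² - 40x - 96) + (-x² - x + 12)
  4x³ + 12x² - 40x - 96 = (-4x - 8)(-x² - x + 12) + (0)
Last nonzero remainder: -x² - x + 12. Dividing through by -1 gives the monic gcd x² + x - 12.
Then lcm(f, g) = f·g / gcd(f, g); expanding and making the result monic gives the answer.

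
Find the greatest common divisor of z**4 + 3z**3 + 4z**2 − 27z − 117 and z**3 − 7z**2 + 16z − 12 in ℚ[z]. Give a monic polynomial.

z − 3

Repeated division with remainder:
  z**4 + 3z**3 + 4z**2 − 27z − 117 = (z + 10)(z**3 − 7z**2 + 16z − 12) + (58z**2 − 175z + 3)
  z**3 − 7z**2 + 16z − 12 = ((1/58)z − 231/3364)(58z**2 − 175z + 3) + ((13225/3364)z − 39675/3364)
  58z**2 − 175z + 3 = ((195112/13225)z − 3364/13225)((13225/3364)z − 39675/3364) + (0)
Last nonzero remainder: (13225/3364)z − 39675/3364. Dividing through by 13225/3364 gives the monic gcd z − 3.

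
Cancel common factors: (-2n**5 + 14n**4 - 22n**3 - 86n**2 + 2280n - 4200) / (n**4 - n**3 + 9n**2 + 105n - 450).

Euclidean algorithm in ℚ[n]:
  -2n**5 + 14n**4 - 22n**3 - 86n**2 + 2280n - 4200 = (-2n + 12)(n**4 - n**3 + 9n**2 + 105n - 450) + (8n**3 + 16n**2 + 120n + 1200)
  n**4 - n**3 + 9n**2 + 105n - 450 = ((1/8)n - 3/8)(8n**3 + 16n**2 + 120n + 1200) + (0)
Last nonzero remainder: 8n**3 + 16n**2 + 120n + 1200. Dividing through by 8 gives the monic gcd n**3 + 2n**2 + 15n + 150.
Cancel n**3 + 2n**2 + 15n + 150 from numerator and denominator to get the reduced form.

(-2n**2 + 18n - 28)/(n - 3)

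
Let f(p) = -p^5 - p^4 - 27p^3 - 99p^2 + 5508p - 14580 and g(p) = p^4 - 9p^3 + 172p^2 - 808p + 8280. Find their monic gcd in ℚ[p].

p^2 + p + 90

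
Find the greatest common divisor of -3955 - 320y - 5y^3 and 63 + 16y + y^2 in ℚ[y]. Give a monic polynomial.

7 + y

Apply the Euclidean algorithm:
  -5y^3 - 320y - 3955 = (-5y + 80)(y^2 + 16y + 63) + (-1285y - 8995)
  y^2 + 16y + 63 = (-(1/1285)y - 9/1285)(-1285y - 8995) + (0)
Last nonzero remainder: -1285y - 8995. Dividing through by -1285 gives the monic gcd y + 7.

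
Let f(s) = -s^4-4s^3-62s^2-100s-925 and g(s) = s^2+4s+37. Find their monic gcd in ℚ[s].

Apply the Euclidean algorithm:
  -s^4-4s^3-62s^2-100s-925 = (-s^2-25)(s^2+4s+37) + (0)
The last nonzero remainder s^2+4s+37 is already monic.

s^2+4s+37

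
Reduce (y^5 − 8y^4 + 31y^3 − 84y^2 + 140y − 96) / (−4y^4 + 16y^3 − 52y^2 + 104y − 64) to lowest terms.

Euclidean algorithm in ℚ[y]:
  y^5 − 8y^4 + 31y^3 − 84y^2 + 140y − 96 = (−(1/4)y + 1)(−4y^4 + 16y^3 − 52y^2 + 104y − 64) + (2y^3 − 6y^2 + 20y − 32)
  −4y^4 + 16y^3 − 52y^2 + 104y − 64 = (−2y + 2)(2y^3 − 6y^2 + 20y − 32) + (0)
Last nonzero remainder: 2y^3 − 6y^2 + 20y − 32. Dividing through by 2 gives the monic gcd y^3 − 3y^2 + 10y − 16.
Cancel y^3 − 3y^2 + 10y − 16 from numerator and denominator to get the reduced form.

(−y^2 + 5y − 6)/(4y − 4)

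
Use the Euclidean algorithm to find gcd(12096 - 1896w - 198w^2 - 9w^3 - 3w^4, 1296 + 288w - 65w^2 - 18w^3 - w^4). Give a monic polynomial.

Apply the Euclidean algorithm:
  -3w^4 - 9w^3 - 198w^2 - 1896w + 12096 = (3)(-w^4 - 18w^3 - 65w^2 + 288w + 1296) + (45w^3 - 3w^2 - 2760w + 8208)
  -w^4 - 18w^3 - 65w^2 + 288w + 1296 = (-(1/45)w - 271/675)(45w^3 - 3w^2 - 2760w + 8208) + (-(28696/225)w^2 - (28696/45)w + 114784/25)
  45w^3 - 3w^2 - 2760w + 8208 = (-(10125/28696)w + 12825/7174)(-(28696/225)w^2 - (28696/45)w + 114784/25) + (0)
Last nonzero remainder: -(28696/225)w^2 - (28696/45)w + 114784/25. Dividing through by -28696/225 gives the monic gcd w^2 + 5w - 36.

-36 + 5w + w^2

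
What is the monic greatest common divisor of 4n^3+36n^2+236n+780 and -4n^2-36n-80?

n+5

By polynomial division,
  4n^3+36n^2+236n+780 = (-n)(-4n^2-36n-80) + (156n+780)
  -4n^2-36n-80 = (-(1/39)n-4/39)(156n+780) + (0)
Last nonzero remainder: 156n+780. Dividing through by 156 gives the monic gcd n+5.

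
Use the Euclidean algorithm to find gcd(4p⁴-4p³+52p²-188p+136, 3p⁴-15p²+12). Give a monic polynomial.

p²-3p+2

Repeated division with remainder:
  4p⁴-4p³+52p²-188p+136 = (4/3)(3p⁴-15p²+12) + (-4p³+72p²-188p+120)
  3p⁴-15p²+12 = (-(3/4)p-27/2)(-4p³+72p²-188p+120) + (816p²-2448p+1632)
  -4p³+72p²-188p+120 = (-(1/204)p+5/68)(816p²-2448p+1632) + (0)
Last nonzero remainder: 816p²-2448p+1632. Dividing through by 816 gives the monic gcd p²-3p+2.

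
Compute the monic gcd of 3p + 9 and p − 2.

1

By polynomial division,
  3p + 9 = (3)(p − 2) + (15)
  p − 2 = ((1/15)p − 2/15)(15) + (0)
The last nonzero remainder is the constant 15, so the polynomials are coprime and gcd = 1.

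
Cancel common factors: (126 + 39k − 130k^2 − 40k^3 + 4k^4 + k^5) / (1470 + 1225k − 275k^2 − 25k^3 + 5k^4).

(−3 + 2k + k^2)/(−35 + 5k)

Euclidean algorithm in ℚ[k]:
  k^5 + 4k^4 − 40k^3 − 130k^2 + 39k + 126 = ((1/5)k + 9/5)(5k^4 − 25k^3 − 275k^2 + 1225k + 1470) + (60k^3 + 120k^2 − 2460k − 2520)
  5k^4 − 25k^3 − 275k^2 + 1225k + 1470 = ((1/12)k − 7/12)(60k^3 + 120k^2 − 2460k − 2520) + (0)
Last nonzero remainder: 60k^3 + 120k^2 − 2460k − 2520. Dividing through by 60 gives the monic gcd k^3 + 2k^2 − 41k − 42.
Cancel k^3 + 2k^2 − 41k − 42 from numerator and denominator to get the reduced form.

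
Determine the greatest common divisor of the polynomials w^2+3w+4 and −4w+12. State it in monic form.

Euclidean algorithm in ℚ[w]:
  w^2+3w+4 = (−(1/4)w−3/2)(−4w+12) + (22)
  −4w+12 = (−(2/11)w+6/11)(22) + (0)
The last nonzero remainder is the constant 22, so the polynomials are coprime and gcd = 1.

1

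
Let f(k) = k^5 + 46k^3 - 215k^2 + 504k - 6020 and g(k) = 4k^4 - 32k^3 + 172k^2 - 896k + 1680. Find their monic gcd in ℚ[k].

k^3 - 5k^2 + 28k - 140

Euclidean algorithm in ℚ[k]:
  k^5 + 46k^3 - 215k^2 + 504k - 6020 = ((1/4)k + 2)(4k^4 - 32k^3 + 172k^2 - 896k + 1680) + (67k^3 - 335k^2 + 1876k - 9380)
  4k^4 - 32k^3 + 172k^2 - 896k + 1680 = ((4/67)k - 12/67)(67k^3 - 335k^2 + 1876k - 9380) + (0)
Last nonzero remainder: 67k^3 - 335k^2 + 1876k - 9380. Dividing through by 67 gives the monic gcd k^3 - 5k^2 + 28k - 140.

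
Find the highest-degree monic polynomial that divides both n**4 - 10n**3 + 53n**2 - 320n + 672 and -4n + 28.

n - 7

Euclidean algorithm in ℚ[n]:
  n**4 - 10n**3 + 53n**2 - 320n + 672 = (-(1/4)n**3 + (3/4)n**2 - 8n + 24)(-4n + 28) + (0)
Last nonzero remainder: -4n + 28. Dividing through by -4 gives the monic gcd n - 7.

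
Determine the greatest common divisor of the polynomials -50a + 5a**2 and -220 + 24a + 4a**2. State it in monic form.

Euclidean algorithm in ℚ[a]:
  5a**2 - 50a = (5/4)(4a**2 + 24a - 220) + (-80a + 275)
  4a**2 + 24a - 220 = (-(1/20)a - 151/320)(-80a + 275) + (-5775/64)
  -80a + 275 = ((1024/1155)a - 64/21)(-5775/64) + (0)
The last nonzero remainder is the constant -5775/64, so the polynomials are coprime and gcd = 1.

1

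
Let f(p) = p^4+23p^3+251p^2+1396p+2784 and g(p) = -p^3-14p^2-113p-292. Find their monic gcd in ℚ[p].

Euclidean algorithm in ℚ[p]:
  p^4+23p^3+251p^2+1396p+2784 = (-p-9)(-p^3-14p^2-113p-292) + (12p^2+87p+156)
  -p^3-14p^2-113p-292 = (-(1/12)p-9/16)(12p^2+87p+156) + (-(817/16)p-817/4)
  12p^2+87p+156 = (-(192/817)p-624/817)(-(817/16)p-817/4) + (0)
Last nonzero remainder: -(817/16)p-817/4. Dividing through by -817/16 gives the monic gcd p+4.

p+4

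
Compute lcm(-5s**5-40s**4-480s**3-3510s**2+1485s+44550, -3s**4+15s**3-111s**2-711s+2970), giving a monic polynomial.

Euclidean algorithm in ℚ[s]:
  -5s**5-40s**4-480s**3-3510s**2+1485s+44550 = ((5/3)s+65/3)(-3s**4+15s**3-111s**2-711s+2970) + (-620s**3+80s**2+11940s-19800)
  -3s**4+15s**3-111s**2-711s+2970 = ((3/620)s-453/19220)(-620s**3+80s**2+11940s-19800) + (-(160380/961)s**2-(320760/961)s+2405700/961)
  -620s**3+80s**2+11940s-19800 = ((29791/8019)s-1922/243)(-(160380/961)s**2-(320760/961)s+2405700/961) + (0)
Last nonzero remainder: -(160380/961)s**2-(320760/961)s+2405700/961. Dividing through by -160380/961 gives the monic gcd s**2+2s-15.
Then lcm(f, g) = f·g / gcd(f, g); expanding and making the result monic gives the answer.

s**7+s**6+106s**5+558s**4+1125s**3+39501s**2+42768s-588060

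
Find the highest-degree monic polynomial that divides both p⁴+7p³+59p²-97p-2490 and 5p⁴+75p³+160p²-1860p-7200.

p²+p-30

Euclidean algorithm in ℚ[p]:
  p⁴+7p³+59p²-97p-2490 = (1/5)(5p⁴+75p³+160p²-1860p-7200) + (-8p³+27p²+275p-1050)
  5p⁴+75p³+160p²-1860p-7200 = (-(5/8)p-735/64)(-8p³+27p²+275p-1050) + ((41085/64)p²+(41085/64)p-616275/32)
  -8p³+27p²+275p-1050 = (-(512/41085)p+448/8217)((41085/64)p²+(41085/64)p-616275/32) + (0)
Last nonzero remainder: (41085/64)p²+(41085/64)p-616275/32. Dividing through by 41085/64 gives the monic gcd p²+p-30.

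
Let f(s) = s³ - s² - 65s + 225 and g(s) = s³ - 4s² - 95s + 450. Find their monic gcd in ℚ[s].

s - 5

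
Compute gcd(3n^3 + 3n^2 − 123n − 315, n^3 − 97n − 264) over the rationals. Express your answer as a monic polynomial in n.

n + 3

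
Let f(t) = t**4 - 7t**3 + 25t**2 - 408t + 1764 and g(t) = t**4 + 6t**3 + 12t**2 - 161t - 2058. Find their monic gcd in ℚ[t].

t**3 - t**2 + 19t - 294

Apply the Euclidean algorithm:
  t**4 - 7t**3 + 25t**2 - 408t + 1764 = (t**4 + 6t**3 + 12t**2 - 161t - 2058) + (-13t**3 + 13t**2 - 247t + 3822)
  t**4 + 6t**3 + 12t**2 - 161t - 2058 = (-(1/13)t - 7/13)(-13t**3 + 13t**2 - 247t + 3822) + (0)
Last nonzero remainder: -13t**3 + 13t**2 - 247t + 3822. Dividing through by -13 gives the monic gcd t**3 - t**2 + 19t - 294.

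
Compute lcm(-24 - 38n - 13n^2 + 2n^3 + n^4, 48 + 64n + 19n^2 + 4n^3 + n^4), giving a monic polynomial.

Euclidean algorithm in ℚ[n]:
  n^4 + 2n^3 - 13n^2 - 38n - 24 = (n^4 + 4n^3 + 19n^2 + 64n + 48) + (-2n^3 - 32n^2 - 102n - 72)
  n^4 + 4n^3 + 19n^2 + 64n + 48 = (-(1/2)n + 6)(-2n^3 - 32n^2 - 102n - 72) + (160n^2 + 640n + 480)
  -2n^3 - 32n^2 - 102n - 72 = (-(1/80)n - 3/20)(160n^2 + 640n + 480) + (0)
Last nonzero remainder: 160n^2 + 640n + 480. Dividing through by 160 gives the monic gcd n^2 + 4n + 3.
Then lcm(f, g) = f·g / gcd(f, g); expanding and making the result monic gives the answer.

-384 - 608n - 232n^2 - 6n^3 + 3n^4 + 2n^5 + n^6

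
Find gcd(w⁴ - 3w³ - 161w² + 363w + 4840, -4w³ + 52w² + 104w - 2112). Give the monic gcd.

Euclidean algorithm in ℚ[w]:
  w⁴ - 3w³ - 161w² + 363w + 4840 = (-(1/4)w - 5/2)(-4w³ + 52w² + 104w - 2112) + (-5w² + 95w - 440)
  -4w³ + 52w² + 104w - 2112 = ((4/5)w + 24/5)(-5w² + 95w - 440) + (0)
Last nonzero remainder: -5w² + 95w - 440. Dividing through by -5 gives the monic gcd w² - 19w + 88.

w² - 19w + 88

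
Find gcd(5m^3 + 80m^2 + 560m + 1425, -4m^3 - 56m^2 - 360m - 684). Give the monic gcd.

m^2 + 11m + 57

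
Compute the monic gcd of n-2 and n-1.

Apply the Euclidean algorithm:
  n-2 = (n-1) + (-1)
  n-1 = (-n+1)(-1) + (0)
The last nonzero remainder is the constant -1, so the polynomials are coprime and gcd = 1.

1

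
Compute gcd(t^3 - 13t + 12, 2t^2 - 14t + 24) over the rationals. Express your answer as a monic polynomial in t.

t - 3

By polynomial division,
  t^3 - 13t + 12 = ((1/2)t + 7/2)(2t^2 - 14t + 24) + (24t - 72)
  2t^2 - 14t + 24 = ((1/12)t - 1/3)(24t - 72) + (0)
Last nonzero remainder: 24t - 72. Dividing through by 24 gives the monic gcd t - 3.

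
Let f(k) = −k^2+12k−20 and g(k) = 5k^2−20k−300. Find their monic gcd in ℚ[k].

Euclidean algorithm in ℚ[k]:
  −k^2+12k−20 = (−1/5)(5k^2−20k−300) + (8k−80)
  5k^2−20k−300 = ((5/8)k+15/4)(8k−80) + (0)
Last nonzero remainder: 8k−80. Dividing through by 8 gives the monic gcd k−10.

k−10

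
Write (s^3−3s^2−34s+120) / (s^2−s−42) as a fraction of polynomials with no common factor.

(s^2−9s+20)/(s−7)

Repeated division with remainder:
  s^3−3s^2−34s+120 = (s−2)(s^2−s−42) + (6s+36)
  s^2−s−42 = ((1/6)s−7/6)(6s+36) + (0)
Last nonzero remainder: 6s+36. Dividing through by 6 gives the monic gcd s+6.
Cancel s+6 from numerator and denominator to get the reduced form.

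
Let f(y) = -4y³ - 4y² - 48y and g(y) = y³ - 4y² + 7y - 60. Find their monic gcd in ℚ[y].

y² + y + 12

Apply the Euclidean algorithm:
  -4y³ - 4y² - 48y = (-4)(y³ - 4y² + 7y - 60) + (-20y² - 20y - 240)
  y³ - 4y² + 7y - 60 = (-(1/20)y + 1/4)(-20y² - 20y - 240) + (0)
Last nonzero remainder: -20y² - 20y - 240. Dividing through by -20 gives the monic gcd y² + y + 12.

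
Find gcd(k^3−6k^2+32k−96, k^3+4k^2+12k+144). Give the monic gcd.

k^2−2k+24

By polynomial division,
  k^3−6k^2+32k−96 = (k^3+4k^2+12k+144) + (−10k^2+20k−240)
  k^3+4k^2+12k+144 = (−(1/10)k−3/5)(−10k^2+20k−240) + (0)
Last nonzero remainder: −10k^2+20k−240. Dividing through by −10 gives the monic gcd k^2−2k+24.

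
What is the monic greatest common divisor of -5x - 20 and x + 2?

Repeated division with remainder:
  -5x - 20 = (-5)(x + 2) + (-10)
  x + 2 = (-(1/10)x - 1/5)(-10) + (0)
The last nonzero remainder is the constant -10, so the polynomials are coprime and gcd = 1.

1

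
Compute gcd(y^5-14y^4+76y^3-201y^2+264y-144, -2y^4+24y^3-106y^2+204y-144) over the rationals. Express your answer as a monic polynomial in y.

y^2-7y+12

Repeated division with remainder:
  y^5-14y^4+76y^3-201y^2+264y-144 = (-(1/2)y+1)(-2y^4+24y^3-106y^2+204y-144) + (-y^3+7y^2-12y)
  -2y^4+24y^3-106y^2+204y-144 = (2y-10)(-y^3+7y^2-12y) + (-12y^2+84y-144)
  -y^3+7y^2-12y = ((1/12)y)(-12y^2+84y-144) + (0)
Last nonzero remainder: -12y^2+84y-144. Dividing through by -12 gives the monic gcd y^2-7y+12.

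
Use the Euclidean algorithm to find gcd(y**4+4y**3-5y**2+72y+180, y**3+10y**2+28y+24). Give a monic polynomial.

y**2+8y+12

Repeated division with remainder:
  y**4+4y**3-5y**2+72y+180 = (y-6)(y**3+10y**2+28y+24) + (27y**2+216y+324)
  y**3+10y**2+28y+24 = ((1/27)y+2/27)(27y**2+216y+324) + (0)
Last nonzero remainder: 27y**2+216y+324. Dividing through by 27 gives the monic gcd y**2+8y+12.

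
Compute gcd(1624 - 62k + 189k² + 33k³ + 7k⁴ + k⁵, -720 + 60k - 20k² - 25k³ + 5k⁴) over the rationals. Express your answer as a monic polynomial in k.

Apply the Euclidean algorithm:
  k⁵ + 7k⁴ + 33k³ + 189k² - 62k + 1624 = ((1/5)k + 12/5)(5k⁴ - 25k³ - 20k² + 60k - 720) + (97k³ + 225k² - 62k + 3352)
  5k⁴ - 25k³ - 20k² + 60k - 720 = ((5/97)k - 3550/9409)(97k³ + 225k² - 62k + 3352) + ((640640/9409)k² - (1281280/9409)k + 5125120/9409)
  97k³ + 225k² - 62k + 3352 = ((912673/640640)k + 3942371/640640)((640640/9409)k² - (1281280/9409)k + 5125120/9409) + (0)
Last nonzero remainder: (640640/9409)k² - (1281280/9409)k + 5125120/9409. Dividing through by 640640/9409 gives the monic gcd k² - 2k + 8.

8 - 2k + k²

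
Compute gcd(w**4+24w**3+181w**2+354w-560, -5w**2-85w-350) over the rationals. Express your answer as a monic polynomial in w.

w**2+17w+70

Repeated division with remainder:
  w**4+24w**3+181w**2+354w-560 = (-(1/5)w**2-(7/5)w+8/5)(-5w**2-85w-350) + (0)
Last nonzero remainder: -5w**2-85w-350. Dividing through by -5 gives the monic gcd w**2+17w+70.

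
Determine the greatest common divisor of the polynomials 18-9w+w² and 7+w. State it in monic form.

1

By polynomial division,
  w²-9w+18 = (w-16)(w+7) + (130)
  w+7 = ((1/130)w+7/130)(130) + (0)
The last nonzero remainder is the constant 130, so the polynomials are coprime and gcd = 1.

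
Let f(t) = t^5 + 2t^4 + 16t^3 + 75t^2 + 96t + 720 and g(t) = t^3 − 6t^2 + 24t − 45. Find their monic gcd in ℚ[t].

t^2 − 3t + 15

Euclidean algorithm in ℚ[t]:
  t^5 + 2t^4 + 16t^3 + 75t^2 + 96t + 720 = (t^2 + 8t + 40)(t^3 − 6t^2 + 24t − 45) + (168t^2 − 504t + 2520)
  t^3 − 6t^2 + 24t − 45 = ((1/168)t − 1/56)(168t^2 − 504t + 2520) + (0)
Last nonzero remainder: 168t^2 − 504t + 2520. Dividing through by 168 gives the monic gcd t^2 − 3t + 15.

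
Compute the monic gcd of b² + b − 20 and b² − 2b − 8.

Euclidean algorithm in ℚ[b]:
  b² + b − 20 = (b² − 2b − 8) + (3b − 12)
  b² − 2b − 8 = ((1/3)b + 2/3)(3b − 12) + (0)
Last nonzero remainder: 3b − 12. Dividing through by 3 gives the monic gcd b − 4.

b − 4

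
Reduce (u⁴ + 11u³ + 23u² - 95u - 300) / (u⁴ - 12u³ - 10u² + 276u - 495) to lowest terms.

Repeated division with remainder:
  u⁴ + 11u³ + 23u² - 95u - 300 = (u⁴ - 12u³ - 10u² + 276u - 495) + (23u³ + 33u² - 371u + 195)
  u⁴ - 12u³ - 10u² + 276u - 495 = ((1/23)u - 309/529)(23u³ + 33u² - 371u + 195) + ((13440/529)u² + (26880/529)u - 201600/529)
  23u³ + 33u² - 371u + 195 = ((12167/13440)u - 6877/13440)((13440/529)u² + (26880/529)u - 201600/529) + (0)
Last nonzero remainder: (13440/529)u² + (26880/529)u - 201600/529. Dividing through by 13440/529 gives the monic gcd u² + 2u - 15.
Cancel u² + 2u - 15 from numerator and denominator to get the reduced form.

(u² + 9u + 20)/(u² - 14u + 33)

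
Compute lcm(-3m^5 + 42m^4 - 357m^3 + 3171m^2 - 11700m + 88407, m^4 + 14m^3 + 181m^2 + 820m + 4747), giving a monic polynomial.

Apply the Euclidean algorithm:
  -3m^5 + 42m^4 - 357m^3 + 3171m^2 - 11700m + 88407 = (-3m + 84)(m^4 + 14m^3 + 181m^2 + 820m + 4747) + (-990m^3 - 9573m^2 - 66339m - 310341)
  m^4 + 14m^3 + 181m^2 + 820m + 4747 = (-(1/990)m - 1429/326700)(-990m^3 - 9573m^2 - 66339m - 310341) + ((7853671/108900)m^2 + (7853671/36300)m + 369122537/108900)
  -990m^3 - 9573m^2 - 66339m - 310341 = (-(107811000/7853671)m - 719066700/7853671)((7853671/108900)m^2 + (7853671/36300)m + 369122537/108900) + (0)
Last nonzero remainder: (7853671/108900)m^2 + (7853671/36300)m + 369122537/108900. Dividing through by 7853671/108900 gives the monic gcd m^2 + 3m + 47.
Then lcm(f, g) = f·g / gcd(f, g); expanding and making the result monic gives the answer.

m^7 - 3m^6 + 66m^5 - 1162m^4 + 4292m^3 - 93326m^2 + 69741m - 2976369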